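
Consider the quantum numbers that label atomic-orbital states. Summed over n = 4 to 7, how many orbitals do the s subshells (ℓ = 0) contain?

An s subshell (ℓ = 0) exists for every n ≥ 1, so shells n = 4, 5, 6, 7 each contribute one — 4 subshells.
Since each s subshell has 2·0+1 = 1 orbital, the total is 4 × 1 = 4.

4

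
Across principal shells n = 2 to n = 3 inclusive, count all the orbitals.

Shell n has n² orbitals: 2²=4 + 3²=9 = 13 orbitals.

13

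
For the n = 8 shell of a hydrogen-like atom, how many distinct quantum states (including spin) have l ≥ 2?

With n = 8 the allowed l are 0, 1, …, 7.
The (l, m_l) pairs meeting l ≥ 2 give: l=2 → 5; l=3 → 7; l=4 → 9; l=5 → 11; l=6 → 13; l=7 → 15.
Orbitals: 5 + 7 + 9 + 11 + 13 + 15 = 60. Each orbital carries two spin states, so 60 × 2 = 120 states.

120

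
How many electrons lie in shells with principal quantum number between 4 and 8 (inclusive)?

380

Shell n has n² orbitals: 4²=16 + 5²=25 + 6²=36 + 7²=49 + 8²=64 = 190 orbitals.
Two spin states per orbital: 2 × 190 = 380 electrons.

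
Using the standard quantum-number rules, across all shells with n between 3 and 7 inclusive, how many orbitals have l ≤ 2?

Per-shell orbital counts meeting the constraint:
n=3 → 9; n=4 → 9; n=5 → 9; n=6 → 9; n=7 → 9.
Total orbitals: 9 + 9 + 9 + 9 + 9 = 45.

45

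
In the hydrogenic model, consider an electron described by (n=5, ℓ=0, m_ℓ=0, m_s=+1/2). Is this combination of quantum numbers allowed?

Valid

n = 5 is a positive integer. ℓ = 0 satisfies 0 ≤ ℓ ≤ n−1 = 4. m_ℓ = 0 lies in the range −ℓ … +ℓ (here 0). m_s = +1/2 is one of ±1/2.
All four constraints are satisfied.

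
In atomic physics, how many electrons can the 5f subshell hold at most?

14

A subshell with ℓ = 3 has 2ℓ+1 = 7 orbitals, each holding 2 electrons (spin ±1/2), so 7 × 2 = 14.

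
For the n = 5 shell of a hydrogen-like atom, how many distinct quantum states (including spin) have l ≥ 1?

The (l, ml) pairs meeting l ≥ 1 give: l=1 → 3; l=2 → 5; l=3 → 7; l=4 → 9.
Orbitals: 3 + 5 + 7 + 9 = 24. Each orbital carries two spin states, so 24 × 2 = 48 states.

48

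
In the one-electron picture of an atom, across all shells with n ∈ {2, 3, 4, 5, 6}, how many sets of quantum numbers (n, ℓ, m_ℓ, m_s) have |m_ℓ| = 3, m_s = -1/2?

Treat each shell separately and count matching orbitals:
n=4 → 2; n=5 → 4; n=6 → 6.
Orbitals: 2 + 4 + 6 = 12. With m_s fixed to -1/2 there is one state per orbital, so 12 states.

12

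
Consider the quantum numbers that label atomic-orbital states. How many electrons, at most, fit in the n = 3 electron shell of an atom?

A shell holds 2n² electrons: 2 × 3² = 2 × 9 = 18.

18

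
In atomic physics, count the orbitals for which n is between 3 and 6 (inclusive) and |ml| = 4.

Per-shell orbital counts meeting the constraint:
n=5 → 2; n=6 → 4.
Total orbitals: 2 + 4 = 6.

6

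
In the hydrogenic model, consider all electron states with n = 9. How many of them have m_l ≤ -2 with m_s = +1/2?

28

The n = 9 shell has l = 0 through 8; check each.
Per l-value: l=2 → 1; l=3 → 2; l=4 → 3; l=5 → 4; l=6 → 5; l=7 → 6; l=8 → 7.
Orbitals: 1 + 2 + 3 + 4 + 5 + 6 + 7 = 28. With m_s fixed to a single value there is one state per orbital, giving 28 states.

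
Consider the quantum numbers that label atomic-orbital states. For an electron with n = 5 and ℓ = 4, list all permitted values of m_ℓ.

-4, -3, -2, -1, 0, 1, 2, 3, 4

m_ℓ takes every integer from −ℓ to +ℓ. With ℓ = 4 that gives the 9 values -4, -3, -2, -1, 0, 1, 2, 3, 4.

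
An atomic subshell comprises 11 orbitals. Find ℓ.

2ℓ+1 = 11 gives ℓ = 5.

ℓ = 5 (h)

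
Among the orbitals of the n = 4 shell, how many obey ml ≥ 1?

6

Contributions: l=1 → 1; l=2 → 2; l=3 → 3.
Total orbitals: 1 + 2 + 3 = 6.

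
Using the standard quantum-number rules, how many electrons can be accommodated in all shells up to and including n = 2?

Total orbitals = 1² + 2² = 5. Doubling for spin gives 10 electrons.

10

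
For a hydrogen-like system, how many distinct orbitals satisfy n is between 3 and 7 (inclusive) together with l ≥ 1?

130

Work shell by shell — for each n, count the (l, ml) pairs that satisfy l ≥ 1:
n=3 → 8; n=4 → 15; n=5 → 24; n=6 → 35; n=7 → 48.
Total orbitals: 8 + 15 + 24 + 35 + 48 = 130.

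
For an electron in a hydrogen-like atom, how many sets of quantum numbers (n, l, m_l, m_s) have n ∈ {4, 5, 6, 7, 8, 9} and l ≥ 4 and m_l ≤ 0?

Go shell by shell, enumerating (l, m_l) with l ≥ 4 and m_l ≤ 0:
n=5 → 5; n=6 → 11; n=7 → 18; n=8 → 26; n=9 → 35.
Orbitals: 5 + 11 + 18 + 26 + 35 = 95. Including both spin states (m_s = ±1/2) gives 2 × 95 = 190 states.

190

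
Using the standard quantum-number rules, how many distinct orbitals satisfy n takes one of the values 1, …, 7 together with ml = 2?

15

Treat each shell separately and count matching orbitals:
n=3 → 1; n=4 → 2; n=5 → 3; n=6 → 4; n=7 → 5.
Total orbitals: 1 + 2 + 3 + 4 + 5 = 15.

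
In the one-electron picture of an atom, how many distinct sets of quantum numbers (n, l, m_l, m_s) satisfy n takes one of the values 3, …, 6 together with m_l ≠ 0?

136

For each n in the range, tally the orbitals obeying m_l ≠ 0:
n=3 → 6; n=4 → 12; n=5 → 20; n=6 → 30.
Orbitals: 6 + 12 + 20 + 30 = 68. Including both spin states (m_s = ±1/2) gives 2 × 68 = 136 states.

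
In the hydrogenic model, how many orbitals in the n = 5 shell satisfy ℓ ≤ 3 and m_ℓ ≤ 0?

Contributions: ℓ=0 → 1; ℓ=1 → 2; ℓ=2 → 3; ℓ=3 → 4.
Total orbitals: 1 + 2 + 3 + 4 = 10.

10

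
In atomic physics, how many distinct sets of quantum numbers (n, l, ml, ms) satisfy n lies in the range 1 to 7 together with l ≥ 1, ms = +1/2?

Per-shell orbital counts meeting the constraint:
n=2 → 3; n=3 → 8; n=4 → 15; n=5 → 24; n=6 → 35; n=7 → 48.
Orbitals: 3 + 8 + 15 + 24 + 35 + 48 = 133. With ms fixed to +1/2 there is one state per orbital, so 133 states.

133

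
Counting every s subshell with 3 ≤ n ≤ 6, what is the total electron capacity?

An s subshell (l = 0) exists for every n ≥ 1, so shells n = 3, 4, 5, 6 each contribute one — 4 subshells.
Since each s subshell holds 2(2·0+1) = 2 electrons, the total is 4 × 2 = 8.

8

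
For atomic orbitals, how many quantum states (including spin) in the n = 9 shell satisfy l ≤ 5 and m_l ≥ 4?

The n = 9 shell has l = 0 through 8; check each.
Orbitals with l ≤ 5 and m_l ≥ 4, by l: l=4 → 1; l=5 → 2.
Orbitals: 1 + 2 = 3. Each orbital carries two spin states, so 3 × 2 = 6 states.

6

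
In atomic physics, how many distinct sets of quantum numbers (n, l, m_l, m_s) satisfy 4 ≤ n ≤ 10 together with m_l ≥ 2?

Go shell by shell, enumerating (l, m_l) with m_l ≥ 2:
n=4 → 3; n=5 → 6; n=6 → 10; n=7 → 15; n=8 → 21; n=9 → 28; n=10 → 36.
Orbitals: 3 + 6 + 10 + 15 + 21 + 28 + 36 = 119. Including both spin states (m_s = ±1/2) gives 2 × 119 = 238 states.

238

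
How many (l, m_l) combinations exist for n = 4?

16

The n = 4 shell contains n² = 4² = 16 orbitals.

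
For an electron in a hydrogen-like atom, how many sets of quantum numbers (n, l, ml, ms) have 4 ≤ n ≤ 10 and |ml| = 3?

Work shell by shell — for each n, count the (l, ml) pairs that satisfy |ml| = 3:
n=4 → 2; n=5 → 4; n=6 → 6; n=7 → 8; n=8 → 10; n=9 → 12; n=10 → 14.
Orbitals: 2 + 4 + 6 + 8 + 10 + 12 + 14 = 56. Including both spin states (ms = ±1/2) gives 2 × 56 = 112 states.

112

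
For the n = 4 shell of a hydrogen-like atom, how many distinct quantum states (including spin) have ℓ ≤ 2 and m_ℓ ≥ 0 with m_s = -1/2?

For n = 4, ℓ ranges over 0 … 3.
Per ℓ-value: ℓ=0 → 1; ℓ=1 → 2; ℓ=2 → 3.
Orbitals: 1 + 2 + 3 = 6. With m_s fixed to a single value there is one state per orbital, giving 6 states.

6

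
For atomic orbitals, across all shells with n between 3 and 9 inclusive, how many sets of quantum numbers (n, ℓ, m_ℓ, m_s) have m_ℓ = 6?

12

For each n in the range, tally the orbitals obeying m_ℓ = 6:
n=7 → 1; n=8 → 2; n=9 → 3.
Orbitals: 1 + 2 + 3 = 6. Including both spin states (m_s = ±1/2) gives 2 × 6 = 12 states.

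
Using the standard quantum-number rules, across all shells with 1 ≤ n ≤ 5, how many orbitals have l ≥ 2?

Go shell by shell, enumerating (l, m_l) with l ≥ 2:
n=3 → 5; n=4 → 12; n=5 → 21.
Total orbitals: 5 + 12 + 21 = 38.

38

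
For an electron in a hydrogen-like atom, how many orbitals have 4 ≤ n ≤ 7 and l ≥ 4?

Count contributing orbitals for each principal shell:
n=5 → 9; n=6 → 20; n=7 → 33.
Total orbitals: 9 + 20 + 33 = 62.

62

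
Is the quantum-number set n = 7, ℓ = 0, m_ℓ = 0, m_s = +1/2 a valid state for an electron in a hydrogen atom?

n = 7 is a positive integer. ℓ = 0 satisfies 0 ≤ ℓ ≤ n−1 = 6. m_ℓ = 0 lies in the range −ℓ … +ℓ (here 0). m_s = +1/2 is one of ±1/2.
All four constraints are satisfied.

Valid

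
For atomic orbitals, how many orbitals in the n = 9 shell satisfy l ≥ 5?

56

The n = 9 shell has l = 0 through 8; check each.
Contributions: l=5 → 11; l=6 → 13; l=7 → 15; l=8 → 17.
Total orbitals: 11 + 13 + 15 + 17 = 56.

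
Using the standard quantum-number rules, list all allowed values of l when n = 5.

l is an integer with 0 ≤ l ≤ n−1, so for n = 5: l = 0, 1, 2, 3, 4.

0, 1, 2, 3, 4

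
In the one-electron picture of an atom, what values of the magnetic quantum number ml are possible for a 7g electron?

The 7g subshell has l = 4, and ml takes every integer from −l to +l. With l = 4 that gives the 9 values -4, -3, -2, -1, 0, 1, 2, 3, 4.

-4, -3, -2, -1, 0, 1, 2, 3, 4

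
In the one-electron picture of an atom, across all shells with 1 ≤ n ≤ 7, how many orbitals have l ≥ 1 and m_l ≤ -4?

10

Go shell by shell, enumerating (l, m_l) with l ≥ 1 and m_l ≤ -4:
n=5 → 1; n=6 → 3; n=7 → 6.
Total orbitals: 1 + 3 + 6 = 10.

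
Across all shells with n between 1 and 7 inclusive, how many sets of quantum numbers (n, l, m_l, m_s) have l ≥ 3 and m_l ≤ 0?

Treat each shell separately and count matching orbitals:
n=4 → 4; n=5 → 9; n=6 → 15; n=7 → 22.
Orbitals: 4 + 9 + 15 + 22 = 50. Including both spin states (m_s = ±1/2) gives 2 × 50 = 100 states.

100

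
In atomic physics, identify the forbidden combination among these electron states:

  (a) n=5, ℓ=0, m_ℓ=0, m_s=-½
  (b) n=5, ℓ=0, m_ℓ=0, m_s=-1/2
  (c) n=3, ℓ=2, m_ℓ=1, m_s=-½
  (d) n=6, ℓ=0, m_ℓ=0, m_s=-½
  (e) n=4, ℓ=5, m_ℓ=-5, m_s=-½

(e) has ℓ = 5 ≥ n = 4, violating 0 ≤ ℓ ≤ n−1.
The remaining sets (a), (b), (c), (d) satisfy all four rules.

(e)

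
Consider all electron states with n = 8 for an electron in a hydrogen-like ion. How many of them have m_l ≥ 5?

12

For n = 8, l ranges over 0 … 7.
Orbitals with m_l ≥ 5, by l: l=5 → 1; l=6 → 2; l=7 → 3.
Orbitals: 1 + 2 + 3 = 6. Each orbital carries two spin states, so 6 × 2 = 12 states.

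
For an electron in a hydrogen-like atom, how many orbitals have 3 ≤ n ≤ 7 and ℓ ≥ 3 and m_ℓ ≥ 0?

50

For each n in the range, tally the orbitals obeying ℓ ≥ 3 and m_ℓ ≥ 0:
n=4 → 4; n=5 → 9; n=6 → 15; n=7 → 22.
Total orbitals: 4 + 9 + 15 + 22 = 50.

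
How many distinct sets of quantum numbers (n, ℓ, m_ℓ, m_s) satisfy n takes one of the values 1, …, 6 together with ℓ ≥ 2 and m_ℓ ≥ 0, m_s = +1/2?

Count contributing orbitals for each principal shell:
n=3 → 3; n=4 → 7; n=5 → 12; n=6 → 18.
Orbitals: 3 + 7 + 12 + 18 = 40. With m_s fixed to +1/2 there is one state per orbital, so 40 states.

40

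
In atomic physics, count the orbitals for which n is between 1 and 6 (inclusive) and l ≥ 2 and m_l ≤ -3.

10

Count contributing orbitals for each principal shell:
n=4 → 1; n=5 → 3; n=6 → 6.
Total orbitals: 1 + 3 + 6 = 10.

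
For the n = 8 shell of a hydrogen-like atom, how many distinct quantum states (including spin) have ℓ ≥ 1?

126

The n = 8 shell has ℓ = 0 through 7; check each.
Contributions: ℓ=1 → 3; ℓ=2 → 5; ℓ=3 → 7; ℓ=4 → 9; ℓ=5 → 11; ℓ=6 → 13; ℓ=7 → 15.
Orbitals: 3 + 5 + 7 + 9 + 11 + 13 + 15 = 63. Each orbital carries two spin states, so 63 × 2 = 126 states.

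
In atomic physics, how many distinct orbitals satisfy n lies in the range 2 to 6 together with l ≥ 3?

Treat each shell separately and count matching orbitals:
n=4 → 7; n=5 → 16; n=6 → 27.
Total orbitals: 7 + 16 + 27 = 50.

50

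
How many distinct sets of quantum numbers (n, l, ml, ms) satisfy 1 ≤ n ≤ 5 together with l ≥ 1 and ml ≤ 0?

For each n in the range, tally the orbitals obeying l ≥ 1 and ml ≤ 0:
n=2 → 2; n=3 → 5; n=4 → 9; n=5 → 14.
Orbitals: 2 + 5 + 9 + 14 = 30. Including both spin states (ms = ±1/2) gives 2 × 30 = 60 states.

60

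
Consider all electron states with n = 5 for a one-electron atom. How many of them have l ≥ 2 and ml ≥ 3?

6

Per l-value: l=3 → 1; l=4 → 2.
Orbitals: 1 + 2 = 3. Each orbital carries two spin states, so 3 × 2 = 6 states.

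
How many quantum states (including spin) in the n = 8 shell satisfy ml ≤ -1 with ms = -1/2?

The n = 8 shell has l = 0 through 7; check each.
Contributions: l=1 → 1; l=2 → 2; l=3 → 3; l=4 → 4; l=5 → 5; l=6 → 6; l=7 → 7.
Orbitals: 1 + 2 + 3 + 4 + 5 + 6 + 7 = 28. With ms fixed to a single value there is one state per orbital, giving 28 states.

28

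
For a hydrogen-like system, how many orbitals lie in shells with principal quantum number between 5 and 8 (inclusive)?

Shell n has n² orbitals: 5²=25 + 6²=36 + 7²=49 + 8²=64 = 174 orbitals.

174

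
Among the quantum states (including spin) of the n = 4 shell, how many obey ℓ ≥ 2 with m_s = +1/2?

12

Contributions: ℓ=2 → 5; ℓ=3 → 7.
Orbitals: 5 + 7 = 12. With m_s fixed to a single value there is one state per orbital, giving 12 states.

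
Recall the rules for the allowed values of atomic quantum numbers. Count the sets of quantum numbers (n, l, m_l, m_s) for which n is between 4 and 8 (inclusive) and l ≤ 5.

298

Treat each shell separately and count matching orbitals:
n=4 → 16; n=5 → 25; n=6 → 36; n=7 → 36; n=8 → 36.
Orbitals: 16 + 25 + 36 + 36 + 36 = 149. Including both spin states (m_s = ±1/2) gives 2 × 149 = 298 states.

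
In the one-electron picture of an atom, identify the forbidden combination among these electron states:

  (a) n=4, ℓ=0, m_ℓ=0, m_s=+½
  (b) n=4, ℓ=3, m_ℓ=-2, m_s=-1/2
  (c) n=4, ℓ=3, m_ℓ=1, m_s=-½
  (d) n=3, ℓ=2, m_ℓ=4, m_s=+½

(d)

(d) has |m_ℓ| = 4 > ℓ = 2, violating −ℓ ≤ m_ℓ ≤ ℓ.
The remaining sets (a), (b), (c) satisfy all four rules.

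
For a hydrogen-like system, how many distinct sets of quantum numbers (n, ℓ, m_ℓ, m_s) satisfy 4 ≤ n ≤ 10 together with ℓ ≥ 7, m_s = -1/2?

Count contributing orbitals for each principal shell:
n=8 → 15; n=9 → 32; n=10 → 51.
Orbitals: 15 + 32 + 51 = 98. With m_s fixed to -1/2 there is one state per orbital, so 98 states.

98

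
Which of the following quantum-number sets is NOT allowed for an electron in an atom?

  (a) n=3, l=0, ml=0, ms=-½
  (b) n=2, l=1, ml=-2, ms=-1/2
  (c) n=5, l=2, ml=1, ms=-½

(b)

(b) has |ml| = 2 > l = 1, violating −l ≤ ml ≤ l.
The remaining sets (a), (c) satisfy all four rules.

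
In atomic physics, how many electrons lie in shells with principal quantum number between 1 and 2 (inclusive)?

Shell n has n² orbitals: 1²=1 + 2²=4 = 5 orbitals.
Two spin states per orbital: 2 × 5 = 10 electrons.

10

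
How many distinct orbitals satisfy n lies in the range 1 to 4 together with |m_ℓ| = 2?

6

Work shell by shell — for each n, count the (ℓ, m_ℓ) pairs that satisfy |m_ℓ| = 2:
n=3 → 2; n=4 → 4.
Total orbitals: 2 + 4 = 6.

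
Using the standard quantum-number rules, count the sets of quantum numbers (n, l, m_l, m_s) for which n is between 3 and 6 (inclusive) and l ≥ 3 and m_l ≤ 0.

Treat each shell separately and count matching orbitals:
n=4 → 4; n=5 → 9; n=6 → 15.
Orbitals: 4 + 9 + 15 = 28. Including both spin states (m_s = ±1/2) gives 2 × 28 = 56 states.

56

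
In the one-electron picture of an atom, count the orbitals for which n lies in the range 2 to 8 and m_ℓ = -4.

10

Count contributing orbitals for each principal shell:
n=5 → 1; n=6 → 2; n=7 → 3; n=8 → 4.
Total orbitals: 1 + 2 + 3 + 4 = 10.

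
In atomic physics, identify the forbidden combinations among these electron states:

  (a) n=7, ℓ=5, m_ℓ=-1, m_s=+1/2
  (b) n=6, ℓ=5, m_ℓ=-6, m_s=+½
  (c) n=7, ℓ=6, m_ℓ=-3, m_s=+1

(b) has |m_ℓ| = 6 > ℓ = 5, violating −ℓ ≤ m_ℓ ≤ ℓ.
(c) has m_s = +1, but an electron's spin must be ±1/2.
The remaining set (a) satisfies all four rules.

(b) and (c)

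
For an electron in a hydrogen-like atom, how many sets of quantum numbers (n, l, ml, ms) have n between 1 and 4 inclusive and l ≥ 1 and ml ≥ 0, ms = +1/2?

16

For each n in the range, tally the orbitals obeying l ≥ 1 and ml ≥ 0:
n=2 → 2; n=3 → 5; n=4 → 9.
Orbitals: 2 + 5 + 9 = 16. With ms fixed to +1/2 there is one state per orbital, so 16 states.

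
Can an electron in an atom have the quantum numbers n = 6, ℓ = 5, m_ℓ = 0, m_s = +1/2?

Valid

n = 6 is a positive integer. ℓ = 5 satisfies 0 ≤ ℓ ≤ n−1 = 5. m_ℓ = 0 lies in the range −ℓ … +ℓ (here −5 … 5). m_s = +1/2 is one of ±1/2.
All four constraints are satisfied.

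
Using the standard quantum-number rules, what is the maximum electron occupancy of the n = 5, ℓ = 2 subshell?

A subshell with ℓ = 2 has 2ℓ+1 = 5 orbitals, each holding 2 electrons (spin ±1/2), so 5 × 2 = 10.

10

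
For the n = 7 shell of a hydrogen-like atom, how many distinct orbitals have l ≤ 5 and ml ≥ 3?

For n = 7, l ranges over 0 … 6.
Contributions: l=3 → 1; l=4 → 2; l=5 → 3.
Total orbitals: 1 + 2 + 3 = 6.

6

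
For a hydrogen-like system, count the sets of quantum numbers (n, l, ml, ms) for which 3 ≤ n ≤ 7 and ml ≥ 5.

Work shell by shell — for each n, count the (l, ml) pairs that satisfy ml ≥ 5:
n=6 → 1; n=7 → 3.
Orbitals: 1 + 3 = 4. Including both spin states (ms = ±1/2) gives 2 × 4 = 8 states.

8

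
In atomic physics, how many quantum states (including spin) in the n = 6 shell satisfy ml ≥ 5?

The n = 6 shell has l = 0 through 5; check each.
The (l, ml) pairs meeting ml ≥ 5 give: l=5 → 1.
Orbitals: 1. Each orbital carries two spin states, so 1 × 2 = 2 states.

2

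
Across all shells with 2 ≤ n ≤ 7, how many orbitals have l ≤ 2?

49

Go shell by shell, enumerating (l, ml) with l ≤ 2:
n=2 → 4; n=3 → 9; n=4 → 9; n=5 → 9; n=6 → 9; n=7 → 9.
Total orbitals: 4 + 9 + 9 + 9 + 9 + 9 = 49.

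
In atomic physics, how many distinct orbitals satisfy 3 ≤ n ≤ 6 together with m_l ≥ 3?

Per-shell orbital counts meeting the constraint:
n=4 → 1; n=5 → 3; n=6 → 6.
Total orbitals: 1 + 3 + 6 = 10.

10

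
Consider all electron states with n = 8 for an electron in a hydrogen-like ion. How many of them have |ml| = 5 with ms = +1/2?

For n = 8, l ranges over 0 … 7.
The (l, ml) pairs meeting |ml| = 5 give: l=5 → 2; l=6 → 2; l=7 → 2.
Orbitals: 2 + 2 + 2 = 6. With ms fixed to a single value there is one state per orbital, giving 6 states.

6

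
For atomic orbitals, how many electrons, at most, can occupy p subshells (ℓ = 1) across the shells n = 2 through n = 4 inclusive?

18

A p subshell (ℓ = 1) exists for every n ≥ 2, so shells n = 2, 3, 4 each contribute one — 3 subshells.
Since each p subshell holds 2(2·1+1) = 6 electrons, the total is 3 × 6 = 18.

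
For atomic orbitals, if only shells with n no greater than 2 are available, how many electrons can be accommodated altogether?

Total orbitals = 1² + 2² = 5. Doubling for spin gives 10 electrons.

10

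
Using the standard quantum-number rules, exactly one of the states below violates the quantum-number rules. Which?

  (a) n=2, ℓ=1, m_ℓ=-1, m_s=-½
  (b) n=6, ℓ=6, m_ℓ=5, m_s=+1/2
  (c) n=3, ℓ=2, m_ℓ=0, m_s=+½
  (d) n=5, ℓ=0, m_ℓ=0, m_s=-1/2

(b)

(b) has ℓ = 6 ≥ n = 6, violating 0 ≤ ℓ ≤ n−1.
The remaining sets (a), (c), (d) satisfy all four rules.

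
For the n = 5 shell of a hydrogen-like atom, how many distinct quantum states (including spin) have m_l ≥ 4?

2

Contributions: l=4 → 1.
Orbitals: 1. Each orbital carries two spin states, so 1 × 2 = 2 states.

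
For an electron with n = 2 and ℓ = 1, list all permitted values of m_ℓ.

m_ℓ takes every integer from −ℓ to +ℓ. With ℓ = 1 that gives the 3 values -1, 0, 1.

-1, 0, 1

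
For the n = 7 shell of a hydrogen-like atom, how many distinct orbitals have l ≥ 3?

40

Orbitals with l ≥ 3, by l: l=3 → 7; l=4 → 9; l=5 → 11; l=6 → 13.
Total orbitals: 7 + 9 + 11 + 13 = 40.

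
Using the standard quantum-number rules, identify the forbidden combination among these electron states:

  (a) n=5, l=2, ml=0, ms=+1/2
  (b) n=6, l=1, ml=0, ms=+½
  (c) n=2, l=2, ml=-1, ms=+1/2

(c) has l = 2 ≥ n = 2, violating 0 ≤ l ≤ n−1.
The remaining sets (a), (b) satisfy all four rules.

(c)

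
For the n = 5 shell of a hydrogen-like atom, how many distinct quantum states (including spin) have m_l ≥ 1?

The n = 5 shell has l = 0 through 4; check each.
Orbitals with m_l ≥ 1, by l: l=1 → 1; l=2 → 2; l=3 → 3; l=4 → 4.
Orbitals: 1 + 2 + 3 + 4 = 10. Each orbital carries two spin states, so 10 × 2 = 20 states.

20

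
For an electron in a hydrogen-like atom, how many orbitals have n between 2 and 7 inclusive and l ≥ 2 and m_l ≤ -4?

Work shell by shell — for each n, count the (l, m_l) pairs that satisfy l ≥ 2 and m_l ≤ -4:
n=5 → 1; n=6 → 3; n=7 → 6.
Total orbitals: 1 + 3 + 6 = 10.

10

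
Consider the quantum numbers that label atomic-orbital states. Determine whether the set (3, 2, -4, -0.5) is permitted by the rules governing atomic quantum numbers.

The magnetic quantum number must satisfy −ℓ ≤ m_ℓ ≤ ℓ. With ℓ = 2, m_ℓ can only be -2, -1, 0, 1, 2, so m_ℓ = -4 is forbidden.

No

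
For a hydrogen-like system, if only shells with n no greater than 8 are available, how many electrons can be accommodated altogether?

Total orbitals = 1² + 2² + 3² + 4² + 5² + 6² + 7² + 8² = 204. Doubling for spin gives 408 electrons.

408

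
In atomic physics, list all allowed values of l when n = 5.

l is an integer with 0 ≤ l ≤ n−1, so for n = 5: l = 0, 1, 2, 3, 4.

0, 1, 2, 3, 4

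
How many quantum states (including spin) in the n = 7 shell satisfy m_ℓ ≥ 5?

6

For n = 7, ℓ ranges over 0 … 6.
The (ℓ, m_ℓ) pairs meeting m_ℓ ≥ 5 give: ℓ=5 → 1; ℓ=6 → 2.
Orbitals: 1 + 2 = 3. Each orbital carries two spin states, so 3 × 2 = 6 states.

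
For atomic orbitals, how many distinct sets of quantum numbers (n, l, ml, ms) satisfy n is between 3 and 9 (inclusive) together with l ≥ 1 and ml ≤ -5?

40

Treat each shell separately and count matching orbitals:
n=6 → 1; n=7 → 3; n=8 → 6; n=9 → 10.
Orbitals: 1 + 3 + 6 + 10 = 20. Including both spin states (ms = ±1/2) gives 2 × 20 = 40 states.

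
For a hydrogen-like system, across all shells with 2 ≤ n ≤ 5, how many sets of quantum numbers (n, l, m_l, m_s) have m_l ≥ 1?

For each n in the range, tally the orbitals obeying m_l ≥ 1:
n=2 → 1; n=3 → 3; n=4 → 6; n=5 → 10.
Orbitals: 1 + 3 + 6 + 10 = 20. Including both spin states (m_s = ±1/2) gives 2 × 20 = 40 states.

40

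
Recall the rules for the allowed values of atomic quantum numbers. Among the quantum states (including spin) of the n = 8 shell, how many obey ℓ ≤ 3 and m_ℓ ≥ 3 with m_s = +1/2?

1

With n = 8 the allowed ℓ are 0, 1, …, 7.
The (ℓ, m_ℓ) pairs meeting ℓ ≤ 3 and m_ℓ ≥ 3 give: ℓ=3 → 1.
Orbitals: 1. With m_s fixed to a single value there is one state per orbital, giving 1 state.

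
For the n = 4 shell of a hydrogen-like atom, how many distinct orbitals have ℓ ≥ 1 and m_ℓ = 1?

3

With n = 4 the allowed ℓ are 0, 1, …, 3.
Per ℓ-value: ℓ=1 → 1; ℓ=2 → 1; ℓ=3 → 1.
Total orbitals: 1 + 1 + 1 = 3.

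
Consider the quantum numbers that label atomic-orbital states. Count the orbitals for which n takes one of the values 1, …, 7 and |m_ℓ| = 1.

42

Go shell by shell, enumerating (ℓ, m_ℓ) with |m_ℓ| = 1:
n=2 → 2; n=3 → 4; n=4 → 6; n=5 → 8; n=6 → 10; n=7 → 12.
Total orbitals: 2 + 4 + 6 + 8 + 10 + 12 = 42.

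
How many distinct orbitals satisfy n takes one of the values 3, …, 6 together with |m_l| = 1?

Work shell by shell — for each n, count the (l, m_l) pairs that satisfy |m_l| = 1:
n=3 → 4; n=4 → 6; n=5 → 8; n=6 → 10.
Total orbitals: 4 + 6 + 8 + 10 = 28.

28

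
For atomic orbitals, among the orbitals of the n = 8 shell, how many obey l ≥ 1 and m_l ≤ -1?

28

Go through l = 0, …, 7 (the values permitted for n = 8).
Per l-value: l=1 → 1; l=2 → 2; l=3 → 3; l=4 → 4; l=5 → 5; l=6 → 6; l=7 → 7.
Total orbitals: 1 + 2 + 3 + 4 + 5 + 6 + 7 = 28.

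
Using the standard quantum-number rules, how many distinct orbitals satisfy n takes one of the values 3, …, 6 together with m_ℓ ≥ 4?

Count contributing orbitals for each principal shell:
n=5 → 1; n=6 → 3.
Total orbitals: 1 + 3 = 4.

4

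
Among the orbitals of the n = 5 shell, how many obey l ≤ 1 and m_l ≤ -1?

1

The n = 5 shell has l = 0 through 4; check each.
Orbitals with l ≤ 1 and m_l ≤ -1, by l: l=1 → 1.
Total orbitals: 1.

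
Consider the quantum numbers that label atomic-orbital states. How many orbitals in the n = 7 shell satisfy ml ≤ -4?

6

Per l-value: l=4 → 1; l=5 → 2; l=6 → 3.
Total orbitals: 1 + 2 + 3 = 6.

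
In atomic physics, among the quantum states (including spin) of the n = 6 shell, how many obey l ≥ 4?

40

Go through l = 0, …, 5 (the values permitted for n = 6).
Contributions: l=4 → 9; l=5 → 11.
Orbitals: 9 + 11 = 20. Each orbital carries two spin states, so 20 × 2 = 40 states.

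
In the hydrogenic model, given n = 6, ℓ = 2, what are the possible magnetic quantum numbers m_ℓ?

m_ℓ takes every integer from −ℓ to +ℓ. With ℓ = 2 that gives the 5 values -2, -1, 0, 1, 2.

-2, -1, 0, 1, 2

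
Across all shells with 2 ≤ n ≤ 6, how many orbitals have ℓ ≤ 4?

Per-shell orbital counts meeting the constraint:
n=2 → 4; n=3 → 9; n=4 → 16; n=5 → 25; n=6 → 25.
Total orbitals: 4 + 9 + 16 + 25 + 25 = 79.

79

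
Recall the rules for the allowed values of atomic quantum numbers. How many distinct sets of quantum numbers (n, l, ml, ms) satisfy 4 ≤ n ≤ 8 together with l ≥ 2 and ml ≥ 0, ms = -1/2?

95

For each n in the range, tally the orbitals obeying l ≥ 2 and ml ≥ 0:
n=4 → 7; n=5 → 12; n=6 → 18; n=7 → 25; n=8 → 33.
Orbitals: 7 + 12 + 18 + 25 + 33 = 95. With ms fixed to -1/2 there is one state per orbital, so 95 states.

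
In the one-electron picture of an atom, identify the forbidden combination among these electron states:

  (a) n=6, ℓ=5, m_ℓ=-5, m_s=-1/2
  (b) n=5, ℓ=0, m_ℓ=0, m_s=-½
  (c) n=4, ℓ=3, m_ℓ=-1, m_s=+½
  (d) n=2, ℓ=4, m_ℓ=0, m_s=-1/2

(d) has ℓ = 4 ≥ n = 2, violating 0 ≤ ℓ ≤ n−1.
The remaining sets (a), (b), (c) satisfy all four rules.

(d)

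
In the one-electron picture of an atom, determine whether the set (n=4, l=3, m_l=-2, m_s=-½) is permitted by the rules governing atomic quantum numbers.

Valid

n = 4 is a positive integer. l = 3 satisfies 0 ≤ l ≤ n−1 = 3. m_l = -2 lies in the range −l … +l (here −3 … 3). m_s = -1/2 is one of ±1/2.
All four constraints are satisfied.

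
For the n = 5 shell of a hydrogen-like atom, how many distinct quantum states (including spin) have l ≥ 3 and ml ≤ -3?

With n = 5 the allowed l are 0, 1, …, 4.
Per l-value: l=3 → 1; l=4 → 2.
Orbitals: 1 + 2 = 3. Each orbital carries two spin states, so 3 × 2 = 6 states.

6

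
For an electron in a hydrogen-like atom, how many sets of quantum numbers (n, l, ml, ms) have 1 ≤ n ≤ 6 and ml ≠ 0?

Per-shell orbital counts meeting the constraint:
n=2 → 2; n=3 → 6; n=4 → 12; n=5 → 20; n=6 → 30.
Orbitals: 2 + 6 + 12 + 20 + 30 = 70. Including both spin states (ms = ±1/2) gives 2 × 70 = 140 states.

140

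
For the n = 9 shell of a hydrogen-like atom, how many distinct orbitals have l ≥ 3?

72

Go through l = 0, …, 8 (the values permitted for n = 9).
Orbitals with l ≥ 3, by l: l=3 → 7; l=4 → 9; l=5 → 11; l=6 → 13; l=7 → 15; l=8 → 17.
Total orbitals: 7 + 9 + 11 + 13 + 15 + 17 = 72.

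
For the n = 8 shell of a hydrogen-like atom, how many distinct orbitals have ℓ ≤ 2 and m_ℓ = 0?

For n = 8, ℓ ranges over 0 … 7.
Orbitals with ℓ ≤ 2 and m_ℓ = 0, by ℓ: ℓ=0 → 1; ℓ=1 → 1; ℓ=2 → 1.
Total orbitals: 1 + 1 + 1 = 3.

3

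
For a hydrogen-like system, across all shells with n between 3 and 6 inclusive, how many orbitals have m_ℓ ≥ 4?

Go shell by shell, enumerating (ℓ, m_ℓ) with m_ℓ ≥ 4:
n=5 → 1; n=6 → 3.
Total orbitals: 1 + 3 = 4.

4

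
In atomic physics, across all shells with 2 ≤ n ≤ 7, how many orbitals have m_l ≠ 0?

112

Work shell by shell — for each n, count the (l, m_l) pairs that satisfy m_l ≠ 0:
n=2 → 2; n=3 → 6; n=4 → 12; n=5 → 20; n=6 → 30; n=7 → 42.
Total orbitals: 2 + 6 + 12 + 20 + 30 + 42 = 112.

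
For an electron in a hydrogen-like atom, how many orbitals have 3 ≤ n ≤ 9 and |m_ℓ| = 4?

Work shell by shell — for each n, count the (ℓ, m_ℓ) pairs that satisfy |m_ℓ| = 4:
n=5 → 2; n=6 → 4; n=7 → 6; n=8 → 8; n=9 → 10.
Total orbitals: 2 + 4 + 6 + 8 + 10 = 30.

30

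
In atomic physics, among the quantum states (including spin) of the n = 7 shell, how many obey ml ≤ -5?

Per l-value: l=5 → 1; l=6 → 2.
Orbitals: 1 + 2 = 3. Each orbital carries two spin states, so 3 × 2 = 6 states.

6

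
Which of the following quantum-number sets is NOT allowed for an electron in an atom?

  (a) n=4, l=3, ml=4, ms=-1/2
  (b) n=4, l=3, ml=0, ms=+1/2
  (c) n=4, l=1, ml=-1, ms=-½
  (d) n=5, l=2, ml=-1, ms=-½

(a)

(a) has |ml| = 4 > l = 3, violating −l ≤ ml ≤ l.
The remaining sets (b), (c), (d) satisfy all four rules.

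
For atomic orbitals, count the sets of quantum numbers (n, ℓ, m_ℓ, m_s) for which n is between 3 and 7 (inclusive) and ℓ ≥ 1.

260

Per-shell orbital counts meeting the constraint:
n=3 → 8; n=4 → 15; n=5 → 24; n=6 → 35; n=7 → 48.
Orbitals: 8 + 15 + 24 + 35 + 48 = 130. Including both spin states (m_s = ±1/2) gives 2 × 130 = 260 states.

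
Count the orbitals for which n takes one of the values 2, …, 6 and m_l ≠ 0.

70

For each n in the range, tally the orbitals obeying m_l ≠ 0:
n=2 → 2; n=3 → 6; n=4 → 12; n=5 → 20; n=6 → 30.
Total orbitals: 2 + 6 + 12 + 20 + 30 = 70.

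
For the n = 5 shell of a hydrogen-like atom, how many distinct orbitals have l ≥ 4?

The (l, ml) pairs meeting l ≥ 4 give: l=4 → 9.
Total orbitals: 9.

9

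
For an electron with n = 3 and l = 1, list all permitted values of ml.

ml takes every integer from −l to +l. With l = 1 that gives the 3 values -1, 0, 1.

-1, 0, 1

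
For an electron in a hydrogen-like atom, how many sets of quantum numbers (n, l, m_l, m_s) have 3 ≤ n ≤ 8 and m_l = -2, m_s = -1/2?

21

Per-shell orbital counts meeting the constraint:
n=3 → 1; n=4 → 2; n=5 → 3; n=6 → 4; n=7 → 5; n=8 → 6.
Orbitals: 1 + 2 + 3 + 4 + 5 + 6 = 21. With m_s fixed to -1/2 there is one state per orbital, so 21 states.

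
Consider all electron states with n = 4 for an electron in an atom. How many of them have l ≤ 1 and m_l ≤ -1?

2

For n = 4, l ranges over 0 … 3.
The (l, m_l) pairs meeting l ≤ 1 and m_l ≤ -1 give: l=1 → 1.
Orbitals: 1. Each orbital carries two spin states, so 1 × 2 = 2 states.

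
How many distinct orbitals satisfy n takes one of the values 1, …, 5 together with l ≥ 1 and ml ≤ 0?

30

Treat each shell separately and count matching orbitals:
n=2 → 2; n=3 → 5; n=4 → 9; n=5 → 14.
Total orbitals: 2 + 5 + 9 + 14 = 30.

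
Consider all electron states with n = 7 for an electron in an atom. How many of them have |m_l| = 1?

24

With n = 7 the allowed l are 0, 1, …, 6.
Orbitals with |m_l| = 1, by l: l=1 → 2; l=2 → 2; l=3 → 2; l=4 → 2; l=5 → 2; l=6 → 2.
Orbitals: 2 + 2 + 2 + 2 + 2 + 2 = 12. Each orbital carries two spin states, so 12 × 2 = 24 states.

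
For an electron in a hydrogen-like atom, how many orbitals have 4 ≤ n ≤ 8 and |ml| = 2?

Per-shell orbital counts meeting the constraint:
n=4 → 4; n=5 → 6; n=6 → 8; n=7 → 10; n=8 → 12.
Total orbitals: 4 + 6 + 8 + 10 + 12 = 40.

40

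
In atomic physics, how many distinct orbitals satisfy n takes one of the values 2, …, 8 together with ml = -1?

Go shell by shell, enumerating (l, ml) with ml = -1:
n=2 → 1; n=3 → 2; n=4 → 3; n=5 → 4; n=6 → 5; n=7 → 6; n=8 → 7.
Total orbitals: 1 + 2 + 3 + 4 + 5 + 6 + 7 = 28.

28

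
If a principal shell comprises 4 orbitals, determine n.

n² = 4 ⇒ n = 2.

n = 2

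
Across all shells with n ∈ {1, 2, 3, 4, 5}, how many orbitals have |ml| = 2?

12

For each n in the range, tally the orbitals obeying |ml| = 2:
n=3 → 2; n=4 → 4; n=5 → 6.
Total orbitals: 2 + 4 + 6 = 12.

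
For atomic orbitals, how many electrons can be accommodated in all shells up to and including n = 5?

Total orbitals = 1² + 2² + 3² + 4² + 5² = 55. Doubling for spin gives 110 electrons.

110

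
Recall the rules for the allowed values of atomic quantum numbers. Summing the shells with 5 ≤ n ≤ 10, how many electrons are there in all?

Shell n has n² orbitals: 5²=25 + 6²=36 + 7²=49 + 8²=64 + 9²=81 + 10²=100 = 355 orbitals.
Two spin states per orbital: 2 × 355 = 710 electrons.

710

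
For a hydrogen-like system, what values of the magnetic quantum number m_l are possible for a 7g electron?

The 7g subshell has l = 4, and m_l takes every integer from −l to +l. With l = 4 that gives the 9 values -4, -3, -2, -1, 0, 1, 2, 3, 4.

-4, -3, -2, -1, 0, 1, 2, 3, 4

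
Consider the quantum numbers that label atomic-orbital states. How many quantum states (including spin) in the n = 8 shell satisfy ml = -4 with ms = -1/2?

4

Orbitals with ml = -4, by l: l=4 → 1; l=5 → 1; l=6 → 1; l=7 → 1.
Orbitals: 1 + 1 + 1 + 1 = 4. With ms fixed to a single value there is one state per orbital, giving 4 states.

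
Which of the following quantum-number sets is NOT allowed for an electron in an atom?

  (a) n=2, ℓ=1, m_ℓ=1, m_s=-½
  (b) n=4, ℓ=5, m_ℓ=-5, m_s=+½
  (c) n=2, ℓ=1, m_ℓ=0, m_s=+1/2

(b)

(b) has ℓ = 5 ≥ n = 4, violating 0 ≤ ℓ ≤ n−1.
The remaining sets (a), (c) satisfy all four rules.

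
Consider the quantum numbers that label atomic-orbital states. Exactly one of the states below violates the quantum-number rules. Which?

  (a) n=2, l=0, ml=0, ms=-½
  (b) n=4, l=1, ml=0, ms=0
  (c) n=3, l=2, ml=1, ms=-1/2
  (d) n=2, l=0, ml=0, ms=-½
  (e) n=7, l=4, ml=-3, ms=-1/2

(b) has ms = 0, but an electron's spin must be ±1/2.
The remaining sets (a), (c), (d), (e) satisfy all four rules.

(b)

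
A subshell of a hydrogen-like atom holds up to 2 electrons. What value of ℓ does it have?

ℓ = 0 (s)

2(2ℓ+1) = 2 ⇒ 2ℓ+1 = 1 ⇒ ℓ = 0.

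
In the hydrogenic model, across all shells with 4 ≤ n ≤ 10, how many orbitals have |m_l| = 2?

70

Treat each shell separately and count matching orbitals:
n=4 → 4; n=5 → 6; n=6 → 8; n=7 → 10; n=8 → 12; n=9 → 14; n=10 → 16.
Total orbitals: 4 + 6 + 8 + 10 + 12 + 14 + 16 = 70.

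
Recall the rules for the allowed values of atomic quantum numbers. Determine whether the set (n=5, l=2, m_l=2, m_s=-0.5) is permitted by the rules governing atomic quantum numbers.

n = 5 is a positive integer. l = 2 satisfies 0 ≤ l ≤ n−1 = 4. m_l = 2 lies in the range −l … +l (here −2 … 2). m_s = -1/2 is one of ±1/2.
All four constraints are satisfied.

Allowed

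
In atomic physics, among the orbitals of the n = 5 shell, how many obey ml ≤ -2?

Contributions: l=2 → 1; l=3 → 2; l=4 → 3.
Total orbitals: 1 + 2 + 3 = 6.

6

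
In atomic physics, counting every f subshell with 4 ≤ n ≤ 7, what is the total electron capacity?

An f subshell (ℓ = 3) exists for every n ≥ 4, so shells n = 4, 5, 6, 7 each contribute one — 4 subshells.
Since each f subshell holds 2(2·3+1) = 14 electrons, the total is 4 × 14 = 56.

56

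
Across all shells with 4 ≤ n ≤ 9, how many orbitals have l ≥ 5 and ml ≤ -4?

Treat each shell separately and count matching orbitals:
n=6 → 2; n=7 → 5; n=8 → 9; n=9 → 14.
Total orbitals: 2 + 5 + 9 + 14 = 30.

30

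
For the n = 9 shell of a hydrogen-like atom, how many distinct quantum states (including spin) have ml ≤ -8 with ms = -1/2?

1

Orbitals with ml ≤ -8, by l: l=8 → 1.
Orbitals: 1. With ms fixed to a single value there is one state per orbital, giving 1 state.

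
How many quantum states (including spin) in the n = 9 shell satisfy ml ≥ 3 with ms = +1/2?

Contributions: l=3 → 1; l=4 → 2; l=5 → 3; l=6 → 4; l=7 → 5; l=8 → 6.
Orbitals: 1 + 2 + 3 + 4 + 5 + 6 = 21. With ms fixed to a single value there is one state per orbital, giving 21 states.

21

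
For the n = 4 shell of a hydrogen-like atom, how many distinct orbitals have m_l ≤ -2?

The n = 4 shell has l = 0 through 3; check each.
Contributions: l=2 → 1; l=3 → 2.
Total orbitals: 1 + 2 = 3.

3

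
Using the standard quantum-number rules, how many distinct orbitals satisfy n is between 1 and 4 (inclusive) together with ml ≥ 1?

Count contributing orbitals for each principal shell:
n=2 → 1; n=3 → 3; n=4 → 6.
Total orbitals: 1 + 3 + 6 = 10.

10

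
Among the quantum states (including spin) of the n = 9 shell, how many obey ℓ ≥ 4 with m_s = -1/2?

65

For n = 9, ℓ ranges over 0 … 8.
Contributions: ℓ=4 → 9; ℓ=5 → 11; ℓ=6 → 13; ℓ=7 → 15; ℓ=8 → 17.
Orbitals: 9 + 11 + 13 + 15 + 17 = 65. With m_s fixed to a single value there is one state per orbital, giving 65 states.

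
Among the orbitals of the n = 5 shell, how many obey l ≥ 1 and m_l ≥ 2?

6

With n = 5 the allowed l are 0, 1, …, 4.
Contributions: l=2 → 1; l=3 → 2; l=4 → 3.
Total orbitals: 1 + 2 + 3 = 6.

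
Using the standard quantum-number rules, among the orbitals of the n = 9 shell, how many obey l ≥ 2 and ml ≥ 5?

The n = 9 shell has l = 0 through 8; check each.
Contributions: l=5 → 1; l=6 → 2; l=7 → 3; l=8 → 4.
Total orbitals: 1 + 2 + 3 + 4 = 10.

10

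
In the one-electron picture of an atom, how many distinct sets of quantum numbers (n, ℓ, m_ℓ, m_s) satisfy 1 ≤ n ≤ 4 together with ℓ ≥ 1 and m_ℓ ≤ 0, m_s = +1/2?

Go shell by shell, enumerating (ℓ, m_ℓ) with ℓ ≥ 1 and m_ℓ ≤ 0:
n=2 → 2; n=3 → 5; n=4 → 9.
Orbitals: 2 + 5 + 9 = 16. With m_s fixed to +1/2 there is one state per orbital, so 16 states.

16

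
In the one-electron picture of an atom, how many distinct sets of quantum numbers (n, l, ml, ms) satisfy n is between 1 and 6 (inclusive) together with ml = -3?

12

Per-shell orbital counts meeting the constraint:
n=4 → 1; n=5 → 2; n=6 → 3.
Orbitals: 1 + 2 + 3 = 6. Including both spin states (ms = ±1/2) gives 2 × 6 = 12 states.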